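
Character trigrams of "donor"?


Word: "donor" (length 5)
Number of trigrams = 5 - 3 + 1 = 3
  Position 0: "don"
  Position 1: "ono"
  Position 2: "nor"
Trigrams = "don", "ono", "nor"


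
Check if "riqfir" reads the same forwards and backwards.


Word: "riqfir"
Reversed: "rifqir"
Forward == Backward? riqfir != rifqir
Palindrome = No


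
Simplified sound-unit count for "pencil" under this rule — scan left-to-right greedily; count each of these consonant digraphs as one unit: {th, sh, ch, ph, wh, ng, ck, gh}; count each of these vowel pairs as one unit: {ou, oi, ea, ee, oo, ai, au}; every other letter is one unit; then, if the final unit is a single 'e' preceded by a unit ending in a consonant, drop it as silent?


Word: "pencil" (6 letters)
Left-to-right scan:
  1. 'p' (letter)
  2. 'e' (letter)
  3. 'n' (letter)
  4. 'c' (letter)
  5. 'i' (letter)
  6. 'l' (letter)
Units from scan: 6
Sound units = 6 units


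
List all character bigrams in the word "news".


Word: "news" (length 4)
Number of bigrams = 4 - 2 + 1 = 3
  Position 0: "ne"
  Position 1: "ew"
  Position 2: "ws"
Bigrams = "ne", "ew", "ws"


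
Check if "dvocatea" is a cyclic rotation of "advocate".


Word: "advocate", Candidate: "dvocatea"
Method: check if candidate is substring of word+word
"advocateadvocate" contains "dvocatea"? Yes
Is rotation = Yes


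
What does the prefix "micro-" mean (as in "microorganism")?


Prefix: micro-
Example: microorganism = micro- + organism
Meaning = small


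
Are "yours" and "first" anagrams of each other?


Word 1: "yours" → sorted: orsuy
Word 2: "first" → sorted: first
Same letters? orsuy != first
Anagram = No


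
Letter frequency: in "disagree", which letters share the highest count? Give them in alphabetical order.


Word: "disagree"
Letter counts:
  'a': 1
  'd': 1
  'e': 2
  'g': 1
  'i': 1
  'r': 1
  's': 1
Maximum count = 2
Most frequent = 'e' (2 times each)


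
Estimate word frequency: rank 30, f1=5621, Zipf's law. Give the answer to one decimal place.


Zipf's law: f(r) = f(1) / r
f(1) = 5621
f(30) = 5621 / 30
= 187.4 occurrences


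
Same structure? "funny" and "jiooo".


Pattern of "funny": [0, 1, 2, 2, 3]
Pattern of "jiooo": [0, 1, 2, 2, 2]
Patterns do not match
Same pattern = No


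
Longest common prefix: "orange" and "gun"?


Word 1: "orange"
Word 2: "gun"
Comparing from start:
  Pos 0: 'o' != 'g' (stop)
LCP = "" (length 0)


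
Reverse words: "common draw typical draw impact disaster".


Original: "common draw typical draw impact disaster"
Words (1..n): common | draw | typical | draw | impact | disaster
Reversed (n..1): disaster | impact | draw | typical | draw | common
Result = "disaster impact draw typical draw common"


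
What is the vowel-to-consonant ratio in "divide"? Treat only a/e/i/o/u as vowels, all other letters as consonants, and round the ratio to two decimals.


Word: "divide"
Vowels (a,e,i,o,u): 3
Consonants: 3
Ratio = 3/3
= 1.00


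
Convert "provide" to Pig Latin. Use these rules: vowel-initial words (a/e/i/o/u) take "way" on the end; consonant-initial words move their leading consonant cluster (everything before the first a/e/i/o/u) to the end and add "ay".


Word: "provide"
Starts with consonant(s) → move to end, add 'ay'
Consonant cluster: "pr"
Pig Latin = "ovidepray"


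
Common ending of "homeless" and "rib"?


Word 1: "homeless"
Word 2: "rib"
Comparing from end:
  Pos -1: 's' != 'b' (stop)
LCS = "" (length 0)


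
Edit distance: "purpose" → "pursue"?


Word 1: "purpose" (length 7)
Word 2: "pursue" (length 6)
One optimal edit sequence (insert/delete/substitute each cost 1):
  1. keep 'p'
  2. keep 'u'
  3. keep 'r'
  4. delete 'p'  (+1)
  5. substitute 'o' -> 's'  (+1)
  6. substitute 's' -> 'u'  (+1)
  7. keep 'e'
Total edit operations: 3
Edit distance = 3


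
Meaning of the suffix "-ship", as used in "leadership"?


Suffix: -ship
Example: leadership (leader + -ship)
Meaning = state / position


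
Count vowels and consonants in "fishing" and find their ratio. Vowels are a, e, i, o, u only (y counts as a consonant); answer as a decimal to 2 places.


Word: "fishing"
Vowels (a,e,i,o,u): 2
Consonants: 5
Ratio = 2/5
= 0.40


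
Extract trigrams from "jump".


Word: "jump" (length 4)
Number of trigrams = 4 - 3 + 1 = 2
  Position 0: "jum"
  Position 1: "ump"
Trigrams = "jum", "ump"


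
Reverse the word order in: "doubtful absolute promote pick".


Original: "doubtful absolute promote pick"
Words (1..n): doubtful | absolute | promote | pick
Reversed (n..1): pick | promote | absolute | doubtful
Result = "pick promote absolute doubtful"


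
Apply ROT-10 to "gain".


Word: "gain"
Shift: 10
Each letter → (letter + shift) mod 26:
  'g' (6) + 10 = 16 → 'q'
  'a' (0) + 10 = 10 → 'k'
  'i' (8) + 10 = 18 → 's'
  'n' (13) + 10 = 23 → 'x'
Result = "qksx"


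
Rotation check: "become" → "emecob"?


Word: "become", Candidate: "emecob"
Method: check if candidate is substring of word+word
"becomebecome" contains "emecob"? No
Is rotation = No


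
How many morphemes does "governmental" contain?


Word: "governmental"
Morphemes: govern | -ment | -al
Each morpheme carries meaning
= 3 morphemes


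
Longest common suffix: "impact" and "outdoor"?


Word 1: "impact"
Word 2: "outdoor"
Comparing from end:
  Pos -1: 't' != 'r' (stop)
LCS = "" (length 0)


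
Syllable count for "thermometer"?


Word: "thermometer"
Syllable breakdown: ther · mom · e · ter
Counting: 4 parts
= 4 syllables


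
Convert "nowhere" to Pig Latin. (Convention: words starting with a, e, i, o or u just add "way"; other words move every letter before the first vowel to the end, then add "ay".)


Word: "nowhere"
Starts with consonant(s) → move to end, add 'ay'
Consonant cluster: "n"
Pig Latin = "owherenay"


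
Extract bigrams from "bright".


Word: "bright" (length 6)
Number of bigrams = 6 - 2 + 1 = 5
  Position 0: "br"
  Position 1: "ri"
  Position 2: "ig"
  Position 3: "gh"
  Position 4: "ht"
Bigrams = "br", "ri", "ig", "gh", "ht"


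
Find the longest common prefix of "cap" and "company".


Word 1: "cap"
Word 2: "company"
Comparing from start:
  Pos 0: 'c' == 'c'
  Pos 1: 'a' != 'o' (stop)
LCP = "c" (length 1)


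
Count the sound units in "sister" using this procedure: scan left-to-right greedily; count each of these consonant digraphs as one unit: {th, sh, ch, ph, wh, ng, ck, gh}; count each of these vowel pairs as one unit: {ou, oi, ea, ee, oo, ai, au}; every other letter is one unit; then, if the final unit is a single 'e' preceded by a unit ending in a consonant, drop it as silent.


Word: "sister" (6 letters)
Left-to-right scan:
  [1] 's' (letter)
  [2] 'i' (letter)
  [3] 's' (letter)
  [4] 't' (letter)
  [5] 'e' (letter)
  [6] 'r' (letter)
Units from scan: 6
Sound units = 6 units


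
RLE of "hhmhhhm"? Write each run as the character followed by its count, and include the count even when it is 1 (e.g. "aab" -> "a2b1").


String: "hhmhhhm"
Scanning for consecutive runs:
  'h' x 2
  'm' x 1
  'h' x 3
  'm' x 1
RLE = "h2m1h3m1"


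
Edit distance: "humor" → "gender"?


Word 1: "humor" (length 5)
Word 2: "gender" (length 6)
One optimal edit sequence (insert/delete/substitute each cost 1):
  1. insert 'g'  (+1)
  2. substitute 'h' -> 'e'  (+1)
  3. substitute 'u' -> 'n'  (+1)
  4. substitute 'm' -> 'd'  (+1)
  5. substitute 'o' -> 'e'  (+1)
  6. keep 'r'
Total edit operations: 5
Edit distance = 5


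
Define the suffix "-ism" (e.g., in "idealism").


Suffix: -ism
Example: idealism (ideal + -ism)
Meaning = belief / practice


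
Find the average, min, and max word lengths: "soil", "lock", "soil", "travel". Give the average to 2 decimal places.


Lengths: "soil"=4, "lock"=4, "soil"=4, "travel"=6
Sum = 18, Count = 4
Average = 18/4 = 4.50
= avg=4.50, min=4, max=6


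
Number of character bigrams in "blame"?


Word: "blame" (length 5)
Number of 2-grams = length - 2 + 1 = 5 - 2 + 1
= 4


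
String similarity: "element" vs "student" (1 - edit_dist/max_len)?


Word 1: "element" (length 7)
Word 2: "student" (length 7)
One optimal edit sequence:
  1. substitute 'e' -> 's'  (+1)
  2. substitute 'l' -> 't'  (+1)
  3. substitute 'e' -> 'u'  (+1)
  4. substitute 'm' -> 'd'  (+1)
  5. keep 'e'
  6. keep 'n'
  7. keep 't'
Edit distance = 4
Max length = max(7, 7) = 7
Similarity = 1 - 4/7
= 0.4286


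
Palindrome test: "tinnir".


Word: "tinnir"
Reversed: "rinnit"
Forward == Backward? tinnir != rinnit
Palindrome = No


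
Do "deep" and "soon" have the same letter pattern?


Pattern of "deep": [0, 1, 1, 2]
Pattern of "soon": [0, 1, 1, 2]
Patterns match
Same pattern = Yes


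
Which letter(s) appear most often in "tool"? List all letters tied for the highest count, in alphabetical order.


Word: "tool"
Letter counts:
  'l': 1
  'o': 2
  't': 1
Maximum count = 2
Most frequent = 'o' (2 times each)


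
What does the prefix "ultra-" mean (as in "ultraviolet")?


Prefix: ultra-
As in: ultraviolet -> ultra- + violet
Meaning = beyond


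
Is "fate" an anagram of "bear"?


Word 1: "bear" → sorted: aber
Word 2: "fate" → sorted: aeft
Same letters? aber != aeft
Anagram = No


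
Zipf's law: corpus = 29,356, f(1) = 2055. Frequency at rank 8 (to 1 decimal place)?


Zipf's law: f(r) = f(1) / r
f(1) = 2055
f(8) = 2055 / 8
= 256.9 occurrences


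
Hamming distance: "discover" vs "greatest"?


Comparing character by character (same length = 8):
  Pos 0: 'd' vs 'g' !=
  Pos 1: 'i' vs 'r' !=
  Pos 2: 's' vs 'e' !=
  Pos 3: 'c' vs 'a' !=
  Pos 4: 'o' vs 't' !=
  Pos 5: 'v' vs 'e' !=
  Pos 6: 'e' vs 's' !=
  Pos 7: 'r' vs 't' !=
Hamming distance = 8


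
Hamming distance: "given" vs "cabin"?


Comparing character by character (same length = 5):
  Pos 0: 'g' vs 'c' !=
  Pos 1: 'i' vs 'a' !=
  Pos 2: 'v' vs 'b' !=
  Pos 3: 'e' vs 'i' !=
  Pos 4: 'n' vs 'n' =
Hamming distance = 4


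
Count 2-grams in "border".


Word: "border" (length 6)
Number of 2-grams = length - 2 + 1 = 6 - 2 + 1
= 5


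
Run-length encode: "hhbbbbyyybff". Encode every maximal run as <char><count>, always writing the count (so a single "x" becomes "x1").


String: "hhbbbbyyybff"
Scanning for consecutive runs:
  'h' x 2
  'b' x 4
  'y' x 3
  'b' x 1
  'f' x 2
RLE = "h2b4y3b1f2"


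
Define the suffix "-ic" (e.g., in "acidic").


Suffix: -ic
Example: acidic (acid + -ic)
Meaning = relating to


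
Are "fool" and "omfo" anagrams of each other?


Word 1: "fool" → sorted: floo
Word 2: "omfo" → sorted: fmoo
Same letters? floo != fmoo
Anagram = No


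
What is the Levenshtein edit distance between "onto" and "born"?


Word 1: "onto" (length 4)
Word 2: "born" (length 4)
One optimal edit sequence (insert/delete/substitute each cost 1):
  1. substitute 'o' -> 'b'  (+1)
  2. substitute 'n' -> 'o'  (+1)
  3. substitute 't' -> 'r'  (+1)
  4. substitute 'o' -> 'n'  (+1)
Total edit operations: 4
Edit distance = 4


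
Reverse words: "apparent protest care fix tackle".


Original: "apparent protest care fix tackle"
Words (1..n): apparent | protest | care | fix | tackle
Reversed (n..1): tackle | fix | care | protest | apparent
Result = "tackle fix care protest apparent"


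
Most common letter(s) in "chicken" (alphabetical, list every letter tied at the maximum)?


Word: "chicken"
Letter counts:
  'c': 2
  'e': 1
  'h': 1
  'i': 1
  'k': 1
  'n': 1
Maximum count = 2
Most frequent = 'c' (2 times each)


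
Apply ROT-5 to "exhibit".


Word: "exhibit"
Shift: 5
Each letter → (letter + shift) mod 26:
  'e' (4) + 5 = 9 → 'j'
  'x' (23) + 5 = 2 → 'c'
  'h' (7) + 5 = 12 → 'm'
  'i' (8) + 5 = 13 → 'n'
  'b' (1) + 5 = 6 → 'g'
  'i' (8) + 5 = 13 → 'n'
  't' (19) + 5 = 24 → 'y'
Result = "jcmngny"


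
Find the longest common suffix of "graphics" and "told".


Word 1: "graphics"
Word 2: "told"
Comparing from end:
  Pos -1: 's' != 'd' (stop)
LCS = "" (length 0)


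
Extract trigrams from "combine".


Word: "combine" (length 7)
Number of trigrams = 7 - 3 + 1 = 5
  Position 0: "com"
  Position 1: "omb"
  Position 2: "mbi"
  Position 3: "bin"
  Position 4: "ine"
Trigrams = "com", "omb", "mbi", "bin", "ine"


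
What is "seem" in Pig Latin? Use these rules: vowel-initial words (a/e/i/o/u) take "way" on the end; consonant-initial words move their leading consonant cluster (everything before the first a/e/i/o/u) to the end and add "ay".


Word: "seem"
Starts with consonant(s) → move to end, add 'ay'
Consonant cluster: "s"
Pig Latin = "eemsay"


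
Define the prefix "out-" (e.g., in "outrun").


Prefix: out-
As in: outrun -> out- + run
Meaning = surpass


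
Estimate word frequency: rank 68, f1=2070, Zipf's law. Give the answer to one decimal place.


Zipf's law: f(r) = f(1) / r
f(1) = 2070
f(68) = 2070 / 68
= 30.4 occurrences


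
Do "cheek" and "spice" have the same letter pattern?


Pattern of "cheek": [0, 1, 2, 2, 3]
Pattern of "spice": [0, 1, 2, 3, 4]
Patterns do not match
Same pattern = No


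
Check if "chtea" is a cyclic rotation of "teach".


Word: "teach", Candidate: "chtea"
Method: check if candidate is substring of word+word
"teachteach" contains "chtea"? Yes
Is rotation = Yes


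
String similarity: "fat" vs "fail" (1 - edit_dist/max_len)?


Word 1: "fat" (length 3)
Word 2: "fail" (length 4)
One optimal edit sequence:
  1. keep 'f'
  2. keep 'a'
  3. insert 'i'  (+1)
  4. substitute 't' -> 'l'  (+1)
Edit distance = 2
Max length = max(3, 4) = 4
Similarity = 1 - 2/4
= 0.5000


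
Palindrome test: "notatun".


Word: "notatun"
Reversed: "nutaton"
Forward == Backward? notatun != nutaton
Palindrome = No


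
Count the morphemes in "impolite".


Word: "impolite"
Morphemes: im- | polite
Each morpheme carries meaning
= 2 morphemes


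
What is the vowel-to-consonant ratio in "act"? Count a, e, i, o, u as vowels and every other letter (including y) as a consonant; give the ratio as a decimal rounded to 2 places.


Word: "act"
Vowels (a,e,i,o,u): 1
Consonants: 2
Ratio = 1/2
= 0.50


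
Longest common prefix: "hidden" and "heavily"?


Word 1: "hidden"
Word 2: "heavily"
Comparing from start:
  Pos 0: 'h' == 'h'
  Pos 1: 'i' != 'e' (stop)
LCP = "h" (length 1)


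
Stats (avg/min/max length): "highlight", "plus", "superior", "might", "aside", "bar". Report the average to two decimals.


Lengths: "highlight"=9, "plus"=4, "superior"=8, "might"=5, "aside"=5, "bar"=3
Sum = 34, Count = 6
Average = 34/6 = 5.67
= avg=5.67, min=3, max=9


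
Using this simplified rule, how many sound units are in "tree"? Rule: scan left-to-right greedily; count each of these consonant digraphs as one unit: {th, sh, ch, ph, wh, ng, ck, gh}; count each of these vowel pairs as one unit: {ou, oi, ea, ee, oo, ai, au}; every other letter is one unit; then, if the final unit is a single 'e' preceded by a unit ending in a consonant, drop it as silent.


Word: "tree" (4 letters)
Left-to-right scan:
  (1) 't' (letter)
  (2) 'r' (letter)
  (3) 'ee' (vowel-pair)
Units from scan: 3
Sound units = 3 units


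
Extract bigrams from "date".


Word: "date" (length 4)
Number of bigrams = 4 - 2 + 1 = 3
  Position 0: "da"
  Position 1: "at"
  Position 2: "te"
Bigrams = "da", "at", "te"


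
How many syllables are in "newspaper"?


Word: "newspaper"
Syllable breakdown: news-pa-per
Counting: 3 parts
= 3 syllables


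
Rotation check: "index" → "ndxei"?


Word: "index", Candidate: "ndxei"
Method: check if candidate is substring of word+word
"indexindex" contains "ndxei"? No
Is rotation = No


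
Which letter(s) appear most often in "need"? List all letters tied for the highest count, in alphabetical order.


Word: "need"
Letter counts:
  'd': 1
  'e': 2
  'n': 1
Maximum count = 2
Most frequent = 'e' (2 times each)


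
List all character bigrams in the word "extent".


Word: "extent" (length 6)
Number of bigrams = 6 - 2 + 1 = 5
  Position 0: "ex"
  Position 1: "xt"
  Position 2: "te"
  Position 3: "en"
  Position 4: "nt"
Bigrams = "ex", "xt", "te", "en", "nt"


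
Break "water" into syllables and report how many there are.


Word: "water"
Syllable breakdown: wa / ter
Counting: 2 parts
= 2 syllables


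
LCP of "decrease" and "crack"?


Word 1: "decrease"
Word 2: "crack"
Comparing from start:
  Pos 0: 'd' != 'c' (stop)
LCP = "" (length 0)


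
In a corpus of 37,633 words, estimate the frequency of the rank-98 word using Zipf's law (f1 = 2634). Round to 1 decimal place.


Zipf's law: f(r) = f(1) / r
f(1) = 2634
f(98) = 2634 / 98
= 26.9 occurrences


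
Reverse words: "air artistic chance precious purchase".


Original: "air artistic chance precious purchase"
Words (1..n): air | artistic | chance | precious | purchase
Reversed (n..1): purchase | precious | chance | artistic | air
Result = "purchase precious chance artistic air"


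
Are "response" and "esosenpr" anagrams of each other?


Word 1: "response" → sorted: eenoprss
Word 2: "esosenpr" → sorted: eenoprss
Same letters? eenoprss == eenoprss
Anagram = Yes


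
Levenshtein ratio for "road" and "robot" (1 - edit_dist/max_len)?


Word 1: "road" (length 4)
Word 2: "robot" (length 5)
One optimal edit sequence:
  1. keep 'r'
  2. keep 'o'
  3. insert 'b'  (+1)
  4. substitute 'a' -> 'o'  (+1)
  5. substitute 'd' -> 't'  (+1)
Edit distance = 3
Max length = max(4, 5) = 5
Similarity = 1 - 3/5
= 0.4000


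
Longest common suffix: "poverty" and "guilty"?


Word 1: "poverty"
Word 2: "guilty"
Comparing from end:
  Pos -1: 'y' == 'y'
  Pos -2: 't' == 't'
  Pos -3: 'r' != 'l' (stop)
LCS = "ty" (length 2)


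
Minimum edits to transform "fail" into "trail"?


Word 1: "fail" (length 4)
Word 2: "trail" (length 5)
One optimal edit sequence (insert/delete/substitute each cost 1):
  1. insert 't'  (+1)
  2. substitute 'f' -> 'r'  (+1)
  3. keep 'a'
  4. keep 'i'
  5. keep 'l'
Total edit operations: 2
Edit distance = 2


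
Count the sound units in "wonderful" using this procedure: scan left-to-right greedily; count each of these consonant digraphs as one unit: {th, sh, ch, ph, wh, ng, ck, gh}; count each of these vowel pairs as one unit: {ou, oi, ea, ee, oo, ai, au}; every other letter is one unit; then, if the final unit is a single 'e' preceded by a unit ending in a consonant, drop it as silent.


Word: "wonderful" (9 letters)
Left-to-right scan:
  [1] 'w' (letter)
  [2] 'o' (letter)
  [3] 'n' (letter)
  [4] 'd' (letter)
  [5] 'e' (letter)
  [6] 'r' (letter)
  [7] 'f' (letter)
  [8] 'u' (letter)
  [9] 'l' (letter)
Units from scan: 9
Sound units = 9 units


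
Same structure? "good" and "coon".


Pattern of "good": [0, 1, 1, 2]
Pattern of "coon": [0, 1, 1, 2]
Patterns match
Same pattern = Yes


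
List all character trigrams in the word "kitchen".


Word: "kitchen" (length 7)
Number of trigrams = 7 - 3 + 1 = 5
  Position 0: "kit"
  Position 1: "itc"
  Position 2: "tch"
  Position 3: "che"
  Position 4: "hen"
Trigrams = "kit", "itc", "tch", "che", "hen"


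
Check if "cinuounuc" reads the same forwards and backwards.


Word: "cinuounuc"
Reversed: "cunuounic"
Forward == Backward? cinuounuc != cunuounic
Palindrome = No


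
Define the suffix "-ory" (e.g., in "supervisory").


Suffix: -ory
Example: supervisory = supervise + -ory, with a spelling change
Meaning = relating to / place for


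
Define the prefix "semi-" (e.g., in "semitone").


Prefix: semi-
Example: semitone = semi- + tone
Meaning = half


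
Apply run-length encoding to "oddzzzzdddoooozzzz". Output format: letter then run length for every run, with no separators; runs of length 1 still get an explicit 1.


String: "oddzzzzdddoooozzzz"
Scanning for consecutive runs:
  'o' x 1
  'd' x 2
  'z' x 4
  'd' x 3
  'o' x 4
  'z' x 4
RLE = "o1d2z4d3o4z4"


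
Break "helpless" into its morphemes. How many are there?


Word: "helpless"
Morphemes: help / -less
Each morpheme carries meaning
= 2 morphemes


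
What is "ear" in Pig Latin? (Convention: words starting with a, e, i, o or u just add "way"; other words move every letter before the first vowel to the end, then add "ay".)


Word: "ear"
Starts with vowel → add 'way'
Pig Latin = "earway"


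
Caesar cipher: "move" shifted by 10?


Word: "move"
Shift: 10
Each letter → (letter + shift) mod 26:
  'm' (12) + 10 = 22 → 'w'
  'o' (14) + 10 = 24 → 'y'
  'v' (21) + 10 = 5 → 'f'
  'e' (4) + 10 = 14 → 'o'
Result = "wyfo"


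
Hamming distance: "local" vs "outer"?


Comparing character by character (same length = 5):
  Pos 0: 'l' vs 'o' !=
  Pos 1: 'o' vs 'u' !=
  Pos 2: 'c' vs 't' !=
  Pos 3: 'a' vs 'e' !=
  Pos 4: 'l' vs 'r' !=
Hamming distance = 5


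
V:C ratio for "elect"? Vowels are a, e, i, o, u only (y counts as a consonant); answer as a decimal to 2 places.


Word: "elect"
Vowels (a,e,i,o,u): 2
Consonants: 3
Ratio = 2/3
= 0.67


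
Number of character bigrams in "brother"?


Word: "brother" (length 7)
Number of 2-grams = length - 2 + 1 = 7 - 2 + 1
= 6


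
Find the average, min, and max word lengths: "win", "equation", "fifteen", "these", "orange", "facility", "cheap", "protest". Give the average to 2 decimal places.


Lengths: "win"=3, "equation"=8, "fifteen"=7, "these"=5, "orange"=6, "facility"=8, "cheap"=5, "protest"=7
Sum = 49, Count = 8
Average = 49/8 = 6.13
= avg=6.13, min=3, max=8


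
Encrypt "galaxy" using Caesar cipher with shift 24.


Word: "galaxy"
Shift: 24
Each letter → (letter + shift) mod 26:
  'g' (6) + 24 = 4 → 'e'
  'a' (0) + 24 = 24 → 'y'
  'l' (11) + 24 = 9 → 'j'
  'a' (0) + 24 = 24 → 'y'
  'x' (23) + 24 = 21 → 'v'
  'y' (24) + 24 = 22 → 'w'
Result = "eyjyvw"


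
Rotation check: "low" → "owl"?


Word: "low", Candidate: "owl"
Method: check if candidate is substring of word+word
"lowlow" contains "owl"? Yes
Is rotation = Yes


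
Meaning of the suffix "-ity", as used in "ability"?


Suffix: -ity
Example: ability = able + -ity, with a spelling change
Meaning = quality of


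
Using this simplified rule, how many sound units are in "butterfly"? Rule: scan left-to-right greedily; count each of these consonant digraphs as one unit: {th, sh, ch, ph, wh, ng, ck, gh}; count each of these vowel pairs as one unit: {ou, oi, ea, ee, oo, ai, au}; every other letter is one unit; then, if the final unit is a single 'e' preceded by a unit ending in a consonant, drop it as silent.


Word: "butterfly" (9 letters)
Left-to-right scan:
  (1) 'b' (letter)
  (2) 'u' (letter)
  (3) 't' (letter)
  (4) 't' (letter)
  (5) 'e' (letter)
  (6) 'r' (letter)
  (7) 'f' (letter)
  (8) 'l' (letter)
  (9) 'y' (letter)
Units from scan: 9
Sound units = 9 units


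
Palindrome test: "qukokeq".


Word: "qukokeq"
Reversed: "qekokuq"
Forward == Backward? qukokeq != qekokuq
Palindrome = No


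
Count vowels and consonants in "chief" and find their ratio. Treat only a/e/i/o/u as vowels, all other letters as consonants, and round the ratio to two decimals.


Word: "chief"
Vowels (a,e,i,o,u): 2
Consonants: 3
Ratio = 2/3
= 0.67


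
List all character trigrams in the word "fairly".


Word: "fairly" (length 6)
Number of trigrams = 6 - 3 + 1 = 4
  Position 0: "fai"
  Position 1: "air"
  Position 2: "irl"
  Position 3: "rly"
Trigrams = "fai", "air", "irl", "rly"


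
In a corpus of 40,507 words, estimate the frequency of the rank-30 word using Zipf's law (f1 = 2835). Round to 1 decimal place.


Zipf's law: f(r) = f(1) / r
f(1) = 2835
f(30) = 2835 / 30
= 94.5 occurrences


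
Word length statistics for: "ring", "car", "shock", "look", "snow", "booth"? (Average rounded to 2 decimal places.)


Lengths: "ring"=4, "car"=3, "shock"=5, "look"=4, "snow"=4, "booth"=5
Sum = 25, Count = 6
Average = 25/6 = 4.17
= avg=4.17, min=3, max=5


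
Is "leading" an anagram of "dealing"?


Word 1: "dealing" → sorted: adegiln
Word 2: "leading" → sorted: adegiln
Same letters? adegiln == adegiln
Anagram = Yes


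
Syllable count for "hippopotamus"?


Word: "hippopotamus"
Syllable breakdown: hip · po · pot · a · mus
Counting: 5 parts
= 5 syllables


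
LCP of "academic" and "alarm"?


Word 1: "academic"
Word 2: "alarm"
Comparing from start:
  Pos 0: 'a' == 'a'
  Pos 1: 'c' != 'l' (stop)
LCP = "a" (length 1)


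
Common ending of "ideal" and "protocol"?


Word 1: "ideal"
Word 2: "protocol"
Comparing from end:
  Pos -1: 'l' == 'l'
  Pos -2: 'a' != 'o' (stop)
LCS = "l" (length 1)


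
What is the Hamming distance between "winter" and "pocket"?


Comparing character by character (same length = 6):
  Pos 0: 'w' vs 'p' !=
  Pos 1: 'i' vs 'o' !=
  Pos 2: 'n' vs 'c' !=
  Pos 3: 't' vs 'k' !=
  Pos 4: 'e' vs 'e' =
  Pos 5: 'r' vs 't' !=
Hamming distance = 5


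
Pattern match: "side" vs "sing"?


Pattern of "side": [0, 1, 2, 3]
Pattern of "sing": [0, 1, 2, 3]
Patterns match
Same pattern = Yes


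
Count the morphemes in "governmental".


Word: "governmental"
Morphemes: govern + -ment + -al
Each morpheme carries meaning
= 3 morphemes


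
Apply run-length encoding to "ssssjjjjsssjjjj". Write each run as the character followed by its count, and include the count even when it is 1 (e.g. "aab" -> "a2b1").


String: "ssssjjjjsssjjjj"
Scanning for consecutive runs:
  's' x 4
  'j' x 4
  's' x 3
  'j' x 4
RLE = "s4j4s3j4"


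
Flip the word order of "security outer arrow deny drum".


Original: "security outer arrow deny drum"
Words (1..n): security | outer | arrow | deny | drum
Reversed (n..1): drum | deny | arrow | outer | security
Result = "drum deny arrow outer security"


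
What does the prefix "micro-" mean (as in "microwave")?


Prefix: micro-
Example: microwave (micro- + wave)
Meaning = small


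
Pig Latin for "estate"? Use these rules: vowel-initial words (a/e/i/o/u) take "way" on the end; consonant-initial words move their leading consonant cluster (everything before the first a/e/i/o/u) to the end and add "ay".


Word: "estate"
Starts with vowel → add 'way'
Pig Latin = "estateway"


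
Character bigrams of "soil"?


Word: "soil" (length 4)
Number of bigrams = 4 - 2 + 1 = 3
  Position 0: "so"
  Position 1: "oi"
  Position 2: "il"
Bigrams = "so", "oi", "il"


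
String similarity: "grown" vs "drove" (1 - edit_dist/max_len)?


Word 1: "grown" (length 5)
Word 2: "drove" (length 5)
One optimal edit sequence:
  1. substitute 'g' -> 'd'  (+1)
  2. keep 'r'
  3. keep 'o'
  4. substitute 'w' -> 'v'  (+1)
  5. substitute 'n' -> 'e'  (+1)
Edit distance = 3
Max length = max(5, 5) = 5
Similarity = 1 - 3/5
= 0.4000


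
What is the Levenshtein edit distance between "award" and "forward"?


Word 1: "award" (length 5)
Word 2: "forward" (length 7)
One optimal edit sequence (insert/delete/substitute each cost 1):
  1. insert 'f'  (+1)
  2. insert 'o'  (+1)
  3. substitute 'a' -> 'r'  (+1)
  4. keep 'w'
  5. keep 'a'
  6. keep 'r'
  7. keep 'd'
Total edit operations: 3
Edit distance = 3


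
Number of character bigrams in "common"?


Word: "common" (length 6)
Number of 2-grams = length - 2 + 1 = 6 - 2 + 1
= 5


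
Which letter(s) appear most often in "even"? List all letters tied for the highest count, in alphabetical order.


Word: "even"
Letter counts:
  'e': 2
  'n': 1
  'v': 1
Maximum count = 2
Most frequent = 'e' (2 times each)


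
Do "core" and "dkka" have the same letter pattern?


Pattern of "core": [0, 1, 2, 3]
Pattern of "dkka": [0, 1, 1, 2]
Patterns do not match
Same pattern = No


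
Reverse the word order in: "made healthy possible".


Original: "made healthy possible"
Words (1..n): made | healthy | possible
Reversed (n..1): possible | healthy | made
Result = "possible healthy made"


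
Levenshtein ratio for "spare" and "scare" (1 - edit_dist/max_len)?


Word 1: "spare" (length 5)
Word 2: "scare" (length 5)
One optimal edit sequence:
  1. keep 's'
  2. substitute 'p' -> 'c'  (+1)
  3. keep 'a'
  4. keep 'r'
  5. keep 'e'
Edit distance = 1
Max length = max(5, 5) = 5
Similarity = 1 - 1/5
= 0.8000


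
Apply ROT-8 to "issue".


Word: "issue"
Shift: 8
Each letter → (letter + shift) mod 26:
  'i' (8) + 8 = 16 → 'q'
  's' (18) + 8 = 0 → 'a'
  's' (18) + 8 = 0 → 'a'
  'u' (20) + 8 = 2 → 'c'
  'e' (4) + 8 = 12 → 'm'
Result = "qaacm"


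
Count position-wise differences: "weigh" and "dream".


Comparing character by character (same length = 5):
  Pos 0: 'w' vs 'd' !=
  Pos 1: 'e' vs 'r' !=
  Pos 2: 'i' vs 'e' !=
  Pos 3: 'g' vs 'a' !=
  Pos 4: 'h' vs 'm' !=
Hamming distance = 5


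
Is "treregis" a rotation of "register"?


Word: "register", Candidate: "treregis"
Method: check if candidate is substring of word+word
"registerregister" contains "treregis"? No
Is rotation = No


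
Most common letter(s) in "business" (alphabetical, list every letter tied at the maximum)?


Word: "business"
Letter counts:
  'b': 1
  'e': 1
  'i': 1
  'n': 1
  's': 3
  'u': 1
Maximum count = 3
Most frequent = 's' (3 times each)


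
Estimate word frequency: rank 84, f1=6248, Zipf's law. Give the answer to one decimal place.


Zipf's law: f(r) = f(1) / r
f(1) = 6248
f(84) = 6248 / 84
= 74.4 occurrences


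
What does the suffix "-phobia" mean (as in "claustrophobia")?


Suffix: -phobia
Example: claustrophobia = claustro- + -phobia
Meaning = fear of


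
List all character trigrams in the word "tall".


Word: "tall" (length 4)
Number of trigrams = 4 - 3 + 1 = 2
  Position 0: "tal"
  Position 1: "all"
Trigrams = "tal", "all"


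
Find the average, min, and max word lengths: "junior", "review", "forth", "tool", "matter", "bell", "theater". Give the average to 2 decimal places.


Lengths: "junior"=6, "review"=6, "forth"=5, "tool"=4, "matter"=6, "bell"=4, "theater"=7
Sum = 38, Count = 7
Average = 38/7 = 5.43
= avg=5.43, min=4, max=7


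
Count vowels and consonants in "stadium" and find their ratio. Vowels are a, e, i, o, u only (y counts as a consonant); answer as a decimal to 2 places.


Word: "stadium"
Vowels (a,e,i,o,u): 3
Consonants: 4
Ratio = 3/4
= 0.75


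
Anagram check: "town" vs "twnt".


Word 1: "town" → sorted: notw
Word 2: "twnt" → sorted: nttw
Same letters? notw != nttw
Anagram = No


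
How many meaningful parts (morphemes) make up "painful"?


Word: "painful"
Morphemes: pain + -ful
Each morpheme carries meaning
= 2 morphemes


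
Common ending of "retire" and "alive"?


Word 1: "retire"
Word 2: "alive"
Comparing from end:
  Pos -1: 'e' == 'e'
  Pos -2: 'r' != 'v' (stop)
LCS = "e" (length 1)


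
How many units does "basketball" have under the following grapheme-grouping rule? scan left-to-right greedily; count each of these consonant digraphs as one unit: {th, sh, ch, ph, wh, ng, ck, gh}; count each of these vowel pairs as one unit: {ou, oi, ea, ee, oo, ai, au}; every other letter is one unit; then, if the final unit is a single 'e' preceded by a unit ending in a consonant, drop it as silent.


Word: "basketball" (10 letters)
Left-to-right scan:
  [1] 'b' (letter)
  [2] 'a' (letter)
  [3] 's' (letter)
  [4] 'k' (letter)
  [5] 'e' (letter)
  [6] 't' (letter)
  [7] 'b' (letter)
  [8] 'a' (letter)
  [9] 'l' (letter)
  [10] 'l' (letter)
Units from scan: 10
Sound units = 10 units


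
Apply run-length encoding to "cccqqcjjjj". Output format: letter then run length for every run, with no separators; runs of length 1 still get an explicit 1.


String: "cccqqcjjjj"
Scanning for consecutive runs:
  'c' x 3
  'q' x 2
  'c' x 1
  'j' x 4
RLE = "c3q2c1j4"


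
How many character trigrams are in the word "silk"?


Word: "silk" (length 4)
Number of 3-grams = length - 3 + 1 = 4 - 3 + 1
= 2


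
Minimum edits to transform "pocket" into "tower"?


Word 1: "pocket" (length 6)
Word 2: "tower" (length 5)
One optimal edit sequence (insert/delete/substitute each cost 1):
  1. substitute 'p' -> 't'  (+1)
  2. keep 'o'
  3. delete 'c'  (+1)
  4. substitute 'k' -> 'w'  (+1)
  5. keep 'e'
  6. substitute 't' -> 'r'  (+1)
Total edit operations: 4
Edit distance = 4


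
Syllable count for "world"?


Word: "world"
Syllable breakdown: world
Counting: 1 part
= 1 syllable


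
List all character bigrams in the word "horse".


Word: "horse" (length 5)
Number of bigrams = 5 - 2 + 1 = 4
  Position 0: "ho"
  Position 1: "or"
  Position 2: "rs"
  Position 3: "se"
Bigrams = "ho", "or", "rs", "se"


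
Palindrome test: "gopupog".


Word: "gopupog"
Reversed: "gopupog"
Forward == Backward? gopupog == gopupog
Palindrome = Yes


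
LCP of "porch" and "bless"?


Word 1: "porch"
Word 2: "bless"
Comparing from start:
  Pos 0: 'p' != 'b' (stop)
LCP = "" (length 0)


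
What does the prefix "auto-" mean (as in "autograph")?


Prefix: auto-
As in: autograph -> auto- + graph
Meaning = self


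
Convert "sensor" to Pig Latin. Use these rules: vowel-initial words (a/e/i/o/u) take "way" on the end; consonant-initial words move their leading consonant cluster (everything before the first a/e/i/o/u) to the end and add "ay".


Word: "sensor"
Starts with consonant(s) → move to end, add 'ay'
Consonant cluster: "s"
Pig Latin = "ensorsay"


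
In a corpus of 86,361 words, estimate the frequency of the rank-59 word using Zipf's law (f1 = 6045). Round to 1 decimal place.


Zipf's law: f(r) = f(1) / r
f(1) = 6045
f(59) = 6045 / 59
= 102.5 occurrences


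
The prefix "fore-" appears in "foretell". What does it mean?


Prefix: fore-
Example: foretell = fore- + tell
Meaning = before


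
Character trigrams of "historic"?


Word: "historic" (length 8)
Number of trigrams = 8 - 3 + 1 = 6
  Position 0: "his"
  Position 1: "ist"
  Position 2: "sto"
  Position 3: "tor"
  Position 4: "ori"
  Position 5: "ric"
Trigrams = "his", "ist", "sto", "tor", "ori", "ric"


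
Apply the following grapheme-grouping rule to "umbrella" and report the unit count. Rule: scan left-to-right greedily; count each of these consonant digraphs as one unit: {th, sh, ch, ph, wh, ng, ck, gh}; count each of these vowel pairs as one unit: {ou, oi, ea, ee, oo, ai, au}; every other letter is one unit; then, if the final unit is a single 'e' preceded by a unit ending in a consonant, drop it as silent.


Word: "umbrella" (8 letters)
Left-to-right scan:
  [1] 'u' (letter)
  [2] 'm' (letter)
  [3] 'b' (letter)
  [4] 'r' (letter)
  [5] 'e' (letter)
  [6] 'l' (letter)
  [7] 'l' (letter)
  [8] 'a' (letter)
Units from scan: 8
Sound units = 8 units


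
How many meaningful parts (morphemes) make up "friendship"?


Word: "friendship"
Morphemes: friend / -ship
Each morpheme carries meaning
= 2 morphemes


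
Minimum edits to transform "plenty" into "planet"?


Word 1: "plenty" (length 6)
Word 2: "planet" (length 6)
One optimal edit sequence (insert/delete/substitute each cost 1):
  1. keep 'p'
  2. keep 'l'
  3. substitute 'e' -> 'a'  (+1)
  4. keep 'n'
  5. substitute 't' -> 'e'  (+1)
  6. substitute 'y' -> 't'  (+1)
Total edit operations: 3
Edit distance = 3


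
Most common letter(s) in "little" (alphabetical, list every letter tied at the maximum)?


Word: "little"
Letter counts:
  'e': 1
  'i': 1
  'l': 2
  't': 2
Maximum count = 2
Most frequent = 'l', 't' (2 times each)


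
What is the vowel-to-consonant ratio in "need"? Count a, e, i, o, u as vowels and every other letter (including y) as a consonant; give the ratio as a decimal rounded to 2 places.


Word: "need"
Vowels (a,e,i,o,u): 2
Consonants: 2
Ratio = 2/2
= 1.00


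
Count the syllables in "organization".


Word: "organization"
Syllable breakdown: or · gan · i · za · tion
Counting: 5 parts
= 5 syllables


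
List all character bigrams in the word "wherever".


Word: "wherever" (length 8)
Number of bigrams = 8 - 2 + 1 = 7
  Position 0: "wh"
  Position 1: "he"
  Position 2: "er"
  Position 3: "re"
  Position 4: "ev"
  Position 5: "ve"
  Position 6: "er"
Bigrams = "wh", "he", "er", "re", "ev", "ve", "er"


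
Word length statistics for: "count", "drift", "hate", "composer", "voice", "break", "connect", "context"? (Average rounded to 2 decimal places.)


Lengths: "count"=5, "drift"=5, "hate"=4, "composer"=8, "voice"=5, "break"=5, "connect"=7, "context"=7
Sum = 46, Count = 8
Average = 46/8 = 5.75
= avg=5.75, min=4, max=8


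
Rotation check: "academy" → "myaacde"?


Word: "academy", Candidate: "myaacde"
Method: check if candidate is substring of word+word
"academyacademy" contains "myaacde"? No
Is rotation = No


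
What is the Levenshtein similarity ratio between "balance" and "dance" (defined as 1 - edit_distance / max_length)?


Word 1: "balance" (length 7)
Word 2: "dance" (length 5)
One optimal edit sequence:
  1. delete 'b'  (+1)
  2. delete 'a'  (+1)
  3. substitute 'l' -> 'd'  (+1)
  4. keep 'a'
  5. keep 'n'
  6. keep 'c'
  7. keep 'e'
Edit distance = 3
Max length = max(7, 5) = 7
Similarity = 1 - 3/7
= 0.5714


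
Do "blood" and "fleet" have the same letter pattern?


Pattern of "blood": [0, 1, 2, 2, 3]
Pattern of "fleet": [0, 1, 2, 2, 3]
Patterns match
Same pattern = Yes


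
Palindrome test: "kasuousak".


Word: "kasuousak"
Reversed: "kasuousak"
Forward == Backward? kasuousak == kasuousak
Palindrome = Yes


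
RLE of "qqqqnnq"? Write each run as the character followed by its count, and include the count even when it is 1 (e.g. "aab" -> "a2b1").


String: "qqqqnnq"
Scanning for consecutive runs:
  'q' x 4
  'n' x 2
  'q' x 1
RLE = "q4n2q1"


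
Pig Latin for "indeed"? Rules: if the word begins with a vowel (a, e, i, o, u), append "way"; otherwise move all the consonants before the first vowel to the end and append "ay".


Word: "indeed"
Starts with vowel → add 'way'
Pig Latin = "indeedway"


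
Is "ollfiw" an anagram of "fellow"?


Word 1: "fellow" → sorted: efllow
Word 2: "ollfiw" → sorted: fillow
Same letters? efllow != fillow
Anagram = No


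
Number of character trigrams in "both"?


Word: "both" (length 4)
Number of 3-grams = length - 3 + 1 = 4 - 3 + 1
= 2


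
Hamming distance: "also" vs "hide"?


Comparing character by character (same length = 4):
  Pos 0: 'a' vs 'h' !=
  Pos 1: 'l' vs 'i' !=
  Pos 2: 's' vs 'd' !=
  Pos 3: 'o' vs 'e' !=
Hamming distance = 4


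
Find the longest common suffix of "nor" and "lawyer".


Word 1: "nor"
Word 2: "lawyer"
Comparing from end:
  Pos -1: 'r' == 'r'
  Pos -2: 'o' != 'e' (stop)
LCS = "r" (length 1)


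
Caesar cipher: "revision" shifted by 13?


Word: "revision"
Shift: 13
Each letter → (letter + shift) mod 26:
  'r' (17) + 13 = 4 → 'e'
  'e' (4) + 13 = 17 → 'r'
  'v' (21) + 13 = 8 → 'i'
  'i' (8) + 13 = 21 → 'v'
  's' (18) + 13 = 5 → 'f'
  'i' (8) + 13 = 21 → 'v'
  'o' (14) + 13 = 1 → 'b'
  'n' (13) + 13 = 0 → 'a'
Result = "erivfvba"


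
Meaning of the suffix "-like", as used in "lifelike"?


Suffix: -like
Example: lifelike (life + -like)
Meaning = resembling


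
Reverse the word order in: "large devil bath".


Original: "large devil bath"
Words (1..n): large | devil | bath
Reversed (n..1): bath | devil | large
Result = "bath devil large"


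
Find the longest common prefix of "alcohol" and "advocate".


Word 1: "alcohol"
Word 2: "advocate"
Comparing from start:
  Pos 0: 'a' == 'a'
  Pos 1: 'l' != 'd' (stop)
LCP = "a" (length 1)


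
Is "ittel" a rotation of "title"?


Word: "title", Candidate: "ittel"
Method: check if candidate is substring of word+word
"titletitle" contains "ittel"? No
Is rotation = No


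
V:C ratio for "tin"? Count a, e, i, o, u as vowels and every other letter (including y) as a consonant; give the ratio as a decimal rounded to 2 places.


Word: "tin"
Vowels (a,e,i,o,u): 1
Consonants: 2
Ratio = 1/2
= 0.50
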